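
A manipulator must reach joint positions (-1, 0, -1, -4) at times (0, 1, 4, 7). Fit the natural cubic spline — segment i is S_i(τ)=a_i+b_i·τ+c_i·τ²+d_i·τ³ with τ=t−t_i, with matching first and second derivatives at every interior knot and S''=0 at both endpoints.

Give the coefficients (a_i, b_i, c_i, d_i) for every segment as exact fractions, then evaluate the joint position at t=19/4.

Δ: Δ0=1, Δ1=-1/3, Δ2=-1
row 1: diag=8, rhs=-8; c'=3/8, d'=-1
row 2: denom=12−3·3/8=87/8; d'=(-4−3·-1)/(87/8)=-8/87
back: M2=-8/87
back: M1=-1−3/8·-8/87=-28/29
M: M0=0, M1=-28/29, M2=-8/87, M3=0
seg 0: a=-1, c=M0/2=0, d=(M1−M0)/(6·1)=-14/87, b=Δ0−h0·(2M0+M1)/6=101/87
seg 1: a=0, c=M1/2=-14/29, d=(M2−M1)/(6·3)=38/783, b=Δ1−h1·(2M1+M2)/6=59/87
seg 2: a=-1, c=M2/2=-4/87, d=(M3−M2)/(6·3)=4/783, b=Δ2−h2·(2M2+M3)/6=-79/87
t_q=19/4 → seg 2, τ=3/4; S=-1+-79/87·τ+-4/87·τ²+4/783·τ³=-791/464

  seg 0: a=-1 b=101/87 c=0 d=-14/87
  seg 1: a=0 b=59/87 c=-14/29 d=38/783
  seg 2: a=-1 b=-79/87 c=-4/87 d=4/783
S(19/4) = -791/464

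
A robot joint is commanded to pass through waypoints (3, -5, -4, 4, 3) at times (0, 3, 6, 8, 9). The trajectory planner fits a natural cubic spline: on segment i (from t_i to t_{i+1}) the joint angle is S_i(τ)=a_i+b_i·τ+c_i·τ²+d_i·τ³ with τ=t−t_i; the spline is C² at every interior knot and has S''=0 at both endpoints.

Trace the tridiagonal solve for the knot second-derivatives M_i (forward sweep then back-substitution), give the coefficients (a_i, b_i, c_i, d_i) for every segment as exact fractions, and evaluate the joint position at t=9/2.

Δ: Δ0=-8/3, Δ1=1/3, Δ2=4, Δ3=-1
row 1: diag=12, rhs=18; c'=1/4, d'=3/2
row 2: denom=10−3·1/4=37/4; d'=(22−3·3/2)/(37/4)=70/37
row 3: denom=6−2·8/37=206/37; d'=(-30−2·70/37)/(206/37)=-625/103
back: M3=-625/103
back: M2=70/37−8/37·-625/103=330/103
back: M1=3/2−1/4·330/103=72/103
M: M0=0, M1=72/103, M2=330/103, M3=-625/103, M4=0
seg 0: a=3, c=M0/2=0, d=(M1−M0)/(6·3)=4/103, b=Δ0−h0·(2M0+M1)/6=-932/309
seg 1: a=-5, c=M1/2=36/103, d=(M2−M1)/(6·3)=43/309, b=Δ1−h1·(2M1+M2)/6=-608/309
seg 2: a=-4, c=M2/2=165/103, d=(M3−M2)/(6·2)=-955/1236, b=Δ2−h2·(2M2+M3)/6=1201/309
seg 3: a=4, c=M3/2=-625/206, d=(M4−M3)/(6·1)=625/618, b=Δ3−h3·(2M3+M4)/6=316/309
t_q=9/2 → seg 1, τ=3/2; S=-5+-608/309·τ+36/103·τ²+43/309·τ³=-5517/824

  seg 0: a=3 b=-932/309 c=0 d=4/103
  seg 1: a=-5 b=-608/309 c=36/103 d=43/309
  seg 2: a=-4 b=1201/309 c=165/103 d=-955/1236
  seg 3: a=4 b=316/309 c=-625/206 d=625/618
S(9/2) = -5517/824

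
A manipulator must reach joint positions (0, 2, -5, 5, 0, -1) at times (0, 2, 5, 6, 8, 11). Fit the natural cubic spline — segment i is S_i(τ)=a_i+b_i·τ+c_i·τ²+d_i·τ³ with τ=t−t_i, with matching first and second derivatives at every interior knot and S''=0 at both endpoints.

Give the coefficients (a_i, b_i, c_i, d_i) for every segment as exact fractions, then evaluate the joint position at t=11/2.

  seg 0: a=0 b=2929/969 c=0 d=-490/969
  seg 1: a=2 b=-2951/969 c=-980/323 d=3170/2907
  seg 2: a=-5 b=467/57 c=2190/323 d=-4819/969
  seg 3: a=5 b=6622/969 c=-2629/323 d=13459/7752
  seg 4: a=0 b=-9475/1938 c=2943/1292 d=-327/1292
S(11/2) = 439/2584

Δ: Δ0=1, Δ1=-7/3, Δ2=10, Δ3=-5/2, Δ4=-1/3
row 1: diag=10, rhs=-20; c'=3/10, d'=-2
row 2: denom=8−3·3/10=71/10; d'=(74−3·-2)/(71/10)=800/71
row 3: denom=6−1·10/71=416/71; d'=(-75−1·800/71)/(416/71)=-6125/416
row 4: denom=10−2·71/208=969/104; d'=(13−2·-6125/416)/(969/104)=2943/646
back: M4=2943/646
back: M3=-6125/416−71/208·2943/646=-5258/323
back: M2=800/71−10/71·-5258/323=4380/323
back: M1=-2−3/10·4380/323=-1960/323
M: M0=0, M1=-1960/323, M2=4380/323, M3=-5258/323, M4=2943/646, M5=0
seg 0: a=0, c=M0/2=0, d=(M1−M0)/(6·2)=-490/969, b=Δ0−h0·(2M0+M1)/6=2929/969
seg 1: a=2, c=M1/2=-980/323, d=(M2−M1)/(6·3)=3170/2907, b=Δ1−h1·(2M1+M2)/6=-2951/969
seg 2: a=-5, c=M2/2=2190/323, d=(M3−M2)/(6·1)=-4819/969, b=Δ2−h2·(2M2+M3)/6=467/57
seg 3: a=5, c=M3/2=-2629/323, d=(M4−M3)/(6·2)=13459/7752, b=Δ3−h3·(2M3+M4)/6=6622/969
seg 4: a=0, c=M4/2=2943/1292, d=(M5−M4)/(6·3)=-327/1292, b=Δ4−h4·(2M4+M5)/6=-9475/1938
t_q=11/2 → seg 2, τ=1/2; S=-5+467/57·τ+2190/323·τ²+-4819/969·τ³=439/2584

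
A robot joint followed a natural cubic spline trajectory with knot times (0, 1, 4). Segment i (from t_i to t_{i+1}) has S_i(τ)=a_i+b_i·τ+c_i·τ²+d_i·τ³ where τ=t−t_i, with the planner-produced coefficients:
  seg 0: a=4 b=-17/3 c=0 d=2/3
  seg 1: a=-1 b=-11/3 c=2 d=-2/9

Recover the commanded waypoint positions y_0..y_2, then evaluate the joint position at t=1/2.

y_0 = S_0(0) = a_0 = 4
y_1 = S_1(0) = a_1 = -1
y_2 = S_1(3) = 0
t_q=1/2 is in segment 0 (τ=1/2); S_0(τ)=5/4

y_0=4 y_1=-1 y_2=0
S(1/2) = 5/4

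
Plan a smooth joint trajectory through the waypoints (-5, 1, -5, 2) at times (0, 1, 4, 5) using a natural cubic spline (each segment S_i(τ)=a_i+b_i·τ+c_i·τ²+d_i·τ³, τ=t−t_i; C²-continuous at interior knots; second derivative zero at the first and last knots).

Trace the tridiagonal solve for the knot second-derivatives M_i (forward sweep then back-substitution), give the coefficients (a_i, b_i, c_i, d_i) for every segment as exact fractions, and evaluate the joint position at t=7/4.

  seg 0: a=-5 b=421/55 c=0 d=-91/55
  seg 1: a=1 b=148/55 c=-273/55 d=17/15
  seg 2: a=-5 b=193/55 c=288/55 d=-96/55
S(7/4) = 2479/3520

Δ: Δ0=6, Δ1=-2, Δ2=7
row 1: diag=8, rhs=-48; c'=3/8, d'=-6
row 2: denom=8−3·3/8=55/8; d'=(54−3·-6)/(55/8)=576/55
back: M2=576/55
back: M1=-6−3/8·576/55=-546/55
M: M0=0, M1=-546/55, M2=576/55, M3=0
seg 0: a=-5, c=M0/2=0, d=(M1−M0)/(6·1)=-91/55, b=Δ0−h0·(2M0+M1)/6=421/55
seg 1: a=1, c=M1/2=-273/55, d=(M2−M1)/(6·3)=17/15, b=Δ1−h1·(2M1+M2)/6=148/55
seg 2: a=-5, c=M2/2=288/55, d=(M3−M2)/(6·1)=-96/55, b=Δ2−h2·(2M2+M3)/6=193/55
t_q=7/4 → seg 1, τ=3/4; S=1+148/55·τ+-273/55·τ²+17/15·τ³=2479/3520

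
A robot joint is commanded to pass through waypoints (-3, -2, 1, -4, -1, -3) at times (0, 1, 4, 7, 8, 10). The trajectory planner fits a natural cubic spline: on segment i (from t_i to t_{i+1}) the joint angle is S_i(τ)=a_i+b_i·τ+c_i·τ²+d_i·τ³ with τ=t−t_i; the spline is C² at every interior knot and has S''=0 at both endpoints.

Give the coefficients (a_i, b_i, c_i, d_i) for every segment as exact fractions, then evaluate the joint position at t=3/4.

Δ: Δ0=1, Δ1=1, Δ2=-5/3, Δ3=3, Δ4=-1
row 1: diag=8, rhs=0; c'=3/8, d'=0
row 2: denom=12−3·3/8=87/8; d'=(-16−3·0)/(87/8)=-128/87
row 3: denom=8−3·8/29=208/29; d'=(28−3·-128/87)/(208/29)=235/52
row 4: denom=6−1·29/208=1219/208; d'=(-24−1·235/52)/(1219/208)=-5932/1219
back: M4=-5932/1219
back: M3=235/52−29/208·-5932/1219=6336/1219
back: M2=-128/87−8/29·6336/1219=-10624/3657
back: M1=0−3/8·-10624/3657=1328/1219
M: M0=0, M1=1328/1219, M2=-10624/3657, M3=6336/1219, M4=-5932/1219, M5=0
seg 0: a=-3, c=M0/2=0, d=(M1−M0)/(6·1)=664/3657, b=Δ0−h0·(2M0+M1)/6=2993/3657
seg 1: a=-2, c=M1/2=664/1219, d=(M2−M1)/(6·3)=-7304/32913, b=Δ1−h1·(2M1+M2)/6=4985/3657
seg 2: a=1, c=M2/2=-5312/3657, d=(M3−M2)/(6·3)=14816/32913, b=Δ2−h2·(2M2+M3)/6=-4975/3657
seg 3: a=-4, c=M3/2=3168/1219, d=(M4−M3)/(6·1)=-6134/3657, b=Δ3−h3·(2M3+M4)/6=7601/3657
seg 4: a=-1, c=M4/2=-2966/1219, d=(M5−M4)/(6·2)=1483/3657, b=Δ4−h4·(2M4+M5)/6=8207/3657
t_q=3/4 → seg 0, τ=3/4; S=-3+2993/3657·τ+0·τ²+664/3657·τ³=-22523/9752

  seg 0: a=-3 b=2993/3657 c=0 d=664/3657
  seg 1: a=-2 b=4985/3657 c=664/1219 d=-7304/32913
  seg 2: a=1 b=-4975/3657 c=-5312/3657 d=14816/32913
  seg 3: a=-4 b=7601/3657 c=3168/1219 d=-6134/3657
  seg 4: a=-1 b=8207/3657 c=-2966/1219 d=1483/3657
S(3/4) = -22523/9752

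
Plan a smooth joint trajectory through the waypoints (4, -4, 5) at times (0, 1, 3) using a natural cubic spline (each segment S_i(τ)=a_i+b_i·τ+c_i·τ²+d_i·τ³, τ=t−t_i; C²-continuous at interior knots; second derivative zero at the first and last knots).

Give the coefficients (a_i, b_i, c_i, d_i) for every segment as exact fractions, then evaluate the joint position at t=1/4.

  seg 0: a=4 b=-121/12 c=0 d=25/12
  seg 1: a=-4 b=-23/6 c=25/4 d=-25/24
S(1/4) = 387/256

Δ: Δ0=-8, Δ1=9/2
row 1: diag=6, rhs=75; c'=1/3, d'=25/2
back: M1=25/2
M: M0=0, M1=25/2, M2=0
seg 0: a=4, c=M0/2=0, d=(M1−M0)/(6·1)=25/12, b=Δ0−h0·(2M0+M1)/6=-121/12
seg 1: a=-4, c=M1/2=25/4, d=(M2−M1)/(6·2)=-25/24, b=Δ1−h1·(2M1+M2)/6=-23/6
t_q=1/4 → seg 0, τ=1/4; S=4+-121/12·τ+0·τ²+25/12·τ³=387/256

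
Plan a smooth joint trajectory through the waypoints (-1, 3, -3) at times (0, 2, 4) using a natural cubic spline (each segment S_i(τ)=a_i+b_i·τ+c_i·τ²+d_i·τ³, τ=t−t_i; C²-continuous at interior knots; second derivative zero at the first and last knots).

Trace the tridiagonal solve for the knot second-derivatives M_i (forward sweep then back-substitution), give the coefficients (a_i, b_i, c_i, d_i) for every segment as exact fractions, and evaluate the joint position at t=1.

Δ: Δ0=2, Δ1=-3
row 1: diag=8, rhs=-30; c'=1/4, d'=-15/4
back: M1=-15/4
M: M0=0, M1=-15/4, M2=0
seg 0: a=-1, c=M0/2=0, d=(M1−M0)/(6·2)=-5/16, b=Δ0−h0·(2M0+M1)/6=13/4
seg 1: a=3, c=M1/2=-15/8, d=(M2−M1)/(6·2)=5/16, b=Δ1−h1·(2M1+M2)/6=-1/2
t_q=1 → seg 0, τ=1; S=-1+13/4·τ+0·τ²+-5/16·τ³=31/16

  seg 0: a=-1 b=13/4 c=0 d=-5/16
  seg 1: a=3 b=-1/2 c=-15/8 d=5/16
S(1) = 31/16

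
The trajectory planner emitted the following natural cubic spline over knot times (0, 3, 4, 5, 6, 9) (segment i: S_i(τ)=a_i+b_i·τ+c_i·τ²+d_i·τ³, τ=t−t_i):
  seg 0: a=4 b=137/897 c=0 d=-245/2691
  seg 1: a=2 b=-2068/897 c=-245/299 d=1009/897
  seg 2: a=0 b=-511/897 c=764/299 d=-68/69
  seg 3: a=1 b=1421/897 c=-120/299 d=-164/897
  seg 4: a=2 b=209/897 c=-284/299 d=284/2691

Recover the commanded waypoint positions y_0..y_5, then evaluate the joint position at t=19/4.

y_0=4 y_1=2 y_2=0 y_3=1 y_4=2 y_5=-3
S(19/4) = 2843/4784

y_0 = S_0(0) = a_0 = 4
y_1 = S_1(0) = a_1 = 2
y_2 = S_2(0) = a_2 = 0
y_3 = S_3(0) = a_3 = 1
y_4 = S_4(0) = a_4 = 2
y_5 = S_4(3) = -3
t_q=19/4 is in segment 2 (τ=3/4); S_2(τ)=2843/4784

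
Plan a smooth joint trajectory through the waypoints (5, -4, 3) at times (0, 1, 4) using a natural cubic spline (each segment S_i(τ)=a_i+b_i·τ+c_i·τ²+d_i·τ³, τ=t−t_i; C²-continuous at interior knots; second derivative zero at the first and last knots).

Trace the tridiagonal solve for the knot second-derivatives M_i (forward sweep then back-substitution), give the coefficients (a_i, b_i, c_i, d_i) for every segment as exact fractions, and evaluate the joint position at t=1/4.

Δ: Δ0=-9, Δ1=7/3
row 1: diag=8, rhs=68; c'=3/8, d'=17/2
back: M1=17/2
M: M0=0, M1=17/2, M2=0
seg 0: a=5, c=M0/2=0, d=(M1−M0)/(6·1)=17/12, b=Δ0−h0·(2M0+M1)/6=-125/12
seg 1: a=-4, c=M1/2=17/4, d=(M2−M1)/(6·3)=-17/36, b=Δ1−h1·(2M1+M2)/6=-37/6
t_q=1/4 → seg 0, τ=1/4; S=5+-125/12·τ+0·τ²+17/12·τ³=619/256

  seg 0: a=5 b=-125/12 c=0 d=17/12
  seg 1: a=-4 b=-37/6 c=17/4 d=-17/36
S(1/4) = 619/256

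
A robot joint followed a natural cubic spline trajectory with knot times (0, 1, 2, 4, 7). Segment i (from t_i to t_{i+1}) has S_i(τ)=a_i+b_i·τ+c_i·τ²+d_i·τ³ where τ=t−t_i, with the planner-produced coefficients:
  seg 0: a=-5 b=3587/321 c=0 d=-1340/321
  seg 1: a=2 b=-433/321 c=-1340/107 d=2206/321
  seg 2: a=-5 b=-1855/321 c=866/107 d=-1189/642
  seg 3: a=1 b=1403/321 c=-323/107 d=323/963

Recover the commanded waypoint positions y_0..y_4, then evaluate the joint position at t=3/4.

y_0 = S_0(0) = a_0 = -5
y_1 = S_1(0) = a_1 = 2
y_2 = S_2(0) = a_2 = -5
y_3 = S_3(0) = a_3 = 1
y_4 = S_3(3) = -4
t_q=3/4 is in segment 0 (τ=3/4); S_0(τ)=2773/1712

y_0=-5 y_1=2 y_2=-5 y_3=1 y_4=-4
S(3/4) = 2773/1712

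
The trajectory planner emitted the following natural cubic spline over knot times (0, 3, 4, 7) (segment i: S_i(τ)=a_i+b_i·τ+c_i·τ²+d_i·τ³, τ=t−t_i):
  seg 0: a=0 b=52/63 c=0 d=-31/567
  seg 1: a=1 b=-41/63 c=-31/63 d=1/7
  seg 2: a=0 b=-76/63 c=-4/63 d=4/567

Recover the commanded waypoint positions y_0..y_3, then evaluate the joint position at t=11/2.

y_0 = S_0(0) = a_0 = 0
y_1 = S_1(0) = a_1 = 1
y_2 = S_2(0) = a_2 = 0
y_3 = S_2(3) = -4
t_q=11/2 is in segment 2 (τ=3/2); S_2(τ)=-27/14

y_0=0 y_1=1 y_2=0 y_3=-4
S(11/2) = -27/14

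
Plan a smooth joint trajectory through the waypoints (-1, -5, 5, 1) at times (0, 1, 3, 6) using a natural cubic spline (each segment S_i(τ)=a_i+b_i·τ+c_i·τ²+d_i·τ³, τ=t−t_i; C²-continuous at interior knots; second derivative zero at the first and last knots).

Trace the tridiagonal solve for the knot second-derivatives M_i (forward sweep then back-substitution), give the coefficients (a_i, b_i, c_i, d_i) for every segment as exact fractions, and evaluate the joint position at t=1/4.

  seg 0: a=-1 b=-35/6 c=0 d=11/6
  seg 1: a=-5 b=-1/3 c=11/2 d=-17/12
  seg 2: a=5 b=14/3 c=-3 d=1/3
S(1/4) = -311/128

Δ: Δ0=-4, Δ1=5, Δ2=-4/3
row 1: diag=6, rhs=54; c'=1/3, d'=9
row 2: denom=10−2·1/3=28/3; d'=(-38−2·9)/(28/3)=-6
back: M2=-6
back: M1=9−1/3·-6=11
M: M0=0, M1=11, M2=-6, M3=0
seg 0: a=-1, c=M0/2=0, d=(M1−M0)/(6·1)=11/6, b=Δ0−h0·(2M0+M1)/6=-35/6
seg 1: a=-5, c=M1/2=11/2, d=(M2−M1)/(6·2)=-17/12, b=Δ1−h1·(2M1+M2)/6=-1/3
seg 2: a=5, c=M2/2=-3, d=(M3−M2)/(6·3)=1/3, b=Δ2−h2·(2M2+M3)/6=14/3
t_q=1/4 → seg 0, τ=1/4; S=-1+-35/6·τ+0·τ²+11/6·τ³=-311/128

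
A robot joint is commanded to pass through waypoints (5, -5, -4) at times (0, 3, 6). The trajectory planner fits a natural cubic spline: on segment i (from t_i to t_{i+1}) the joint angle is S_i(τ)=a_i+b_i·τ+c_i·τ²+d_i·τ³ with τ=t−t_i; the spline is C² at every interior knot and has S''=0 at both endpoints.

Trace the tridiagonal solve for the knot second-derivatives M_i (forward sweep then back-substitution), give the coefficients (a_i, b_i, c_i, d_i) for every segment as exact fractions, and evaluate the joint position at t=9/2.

  seg 0: a=5 b=-17/4 c=0 d=11/108
  seg 1: a=-5 b=-3/2 c=11/12 d=-11/108
S(9/2) = -177/32

Δ: Δ0=-10/3, Δ1=1/3
row 1: diag=12, rhs=22; c'=1/4, d'=11/6
back: M1=11/6
M: M0=0, M1=11/6, M2=0
seg 0: a=5, c=M0/2=0, d=(M1−M0)/(6·3)=11/108, b=Δ0−h0·(2M0+M1)/6=-17/4
seg 1: a=-5, c=M1/2=11/12, d=(M2−M1)/(6·3)=-11/108, b=Δ1−h1·(2M1+M2)/6=-3/2
t_q=9/2 → seg 1, τ=3/2; S=-5+-3/2·τ+11/12·τ²+-11/108·τ³=-177/32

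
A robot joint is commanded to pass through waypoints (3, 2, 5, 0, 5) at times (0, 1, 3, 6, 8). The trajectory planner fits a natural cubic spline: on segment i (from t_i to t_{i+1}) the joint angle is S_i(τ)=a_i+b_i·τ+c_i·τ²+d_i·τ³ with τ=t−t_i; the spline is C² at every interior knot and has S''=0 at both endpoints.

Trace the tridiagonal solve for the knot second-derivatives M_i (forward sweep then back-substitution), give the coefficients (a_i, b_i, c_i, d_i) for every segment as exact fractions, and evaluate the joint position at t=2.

Δ: Δ0=-1, Δ1=3/2, Δ2=-5/3, Δ3=5/2
row 1: diag=6, rhs=15; c'=1/3, d'=5/2
row 2: denom=10−2·1/3=28/3; d'=(-19−2·5/2)/(28/3)=-18/7
row 3: denom=10−3·9/28=253/28; d'=(25−3·-18/7)/(253/28)=916/253
back: M3=916/253
back: M2=-18/7−9/28·916/253=-945/253
back: M1=5/2−1/3·-945/253=1895/506
M: M0=0, M1=1895/506, M2=-945/253, M3=916/253, M4=0
seg 0: a=3, c=M0/2=0, d=(M1−M0)/(6·1)=1895/3036, b=Δ0−h0·(2M0+M1)/6=-4931/3036
seg 1: a=2, c=M1/2=1895/1012, d=(M2−M1)/(6·2)=-3785/6072, b=Δ1−h1·(2M1+M2)/6=377/1518
seg 2: a=5, c=M2/2=-945/506, d=(M3−M2)/(6·3)=1861/4554, b=Δ2−h2·(2M2+M3)/6=196/759
seg 3: a=0, c=M3/2=458/253, d=(M4−M3)/(6·2)=-229/759, b=Δ3−h3·(2M3+M4)/6=131/1518
t_q=2 → seg 1, τ=1; S=2+377/1518·τ+1895/1012·τ²+-3785/6072·τ³=7079/2024

  seg 0: a=3 b=-4931/3036 c=0 d=1895/3036
  seg 1: a=2 b=377/1518 c=1895/1012 d=-3785/6072
  seg 2: a=5 b=196/759 c=-945/506 d=1861/4554
  seg 3: a=0 b=131/1518 c=458/253 d=-229/759
S(2) = 7079/2024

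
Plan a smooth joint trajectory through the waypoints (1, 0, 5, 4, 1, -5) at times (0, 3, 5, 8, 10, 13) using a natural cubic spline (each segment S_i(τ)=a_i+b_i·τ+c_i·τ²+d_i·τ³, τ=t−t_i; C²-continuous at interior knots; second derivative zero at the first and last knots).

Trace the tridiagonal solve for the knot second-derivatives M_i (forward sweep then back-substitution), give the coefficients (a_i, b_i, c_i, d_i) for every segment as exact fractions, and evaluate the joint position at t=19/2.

Δ: Δ0=-1/3, Δ1=5/2, Δ2=-1/3, Δ3=-3/2, Δ4=-2
row 1: diag=10, rhs=17; c'=1/5, d'=17/10
row 2: denom=10−2·1/5=48/5; d'=(-17−2·17/10)/(48/5)=-17/8
row 3: denom=10−3·5/16=145/16; d'=(-7−3·-17/8)/(145/16)=-2/29
row 4: denom=10−2·32/145=1386/145; d'=(-3−2·-2/29)/(1386/145)=-415/1386
back: M4=-415/1386
back: M3=-2/29−32/145·-415/1386=-2/693
back: M2=-17/8−5/16·-2/693=-1472/693
back: M1=17/10−1/5·-1472/693=2945/1386
M: M0=0, M1=2945/1386, M2=-1472/693, M3=-2/693, M4=-415/1386, M5=0
seg 0: a=1, c=M0/2=0, d=(M1−M0)/(6·3)=2945/24948, b=Δ0−h0·(2M0+M1)/6=-3869/2772
seg 1: a=0, c=M1/2=2945/2772, d=(M2−M1)/(6·2)=-1963/5544, b=Δ1−h1·(2M1+M2)/6=2483/1386
seg 2: a=5, c=M2/2=-736/693, d=(M3−M2)/(6·3)=35/297, b=Δ2−h2·(2M2+M3)/6=138/77
seg 3: a=4, c=M3/2=-1/693, d=(M4−M3)/(6·2)=-137/5544, b=Δ3−h3·(2M3+M4)/6=-323/231
seg 4: a=1, c=M4/2=-415/2772, d=(M5−M4)/(6·3)=415/24948, b=Δ4−h4·(2M4+M5)/6=-2357/1386
t_q=19/2 → seg 3, τ=3/2; S=4+-323/231·τ+-1/693·τ²+-137/5544·τ³=8949/4928

  seg 0: a=1 b=-3869/2772 c=0 d=2945/24948
  seg 1: a=0 b=2483/1386 c=2945/2772 d=-1963/5544
  seg 2: a=5 b=138/77 c=-736/693 d=35/297
  seg 3: a=4 b=-323/231 c=-1/693 d=-137/5544
  seg 4: a=1 b=-2357/1386 c=-415/2772 d=415/24948
S(19/2) = 8949/4928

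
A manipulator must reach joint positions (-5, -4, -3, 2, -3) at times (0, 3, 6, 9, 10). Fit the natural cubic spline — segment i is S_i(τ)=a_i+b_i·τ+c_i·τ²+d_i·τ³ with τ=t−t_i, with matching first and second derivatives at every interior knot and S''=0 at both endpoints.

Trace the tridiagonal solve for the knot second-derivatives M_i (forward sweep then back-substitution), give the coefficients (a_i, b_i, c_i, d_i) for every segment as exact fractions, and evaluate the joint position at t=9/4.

Δ: Δ0=1/3, Δ1=1/3, Δ2=5/3, Δ3=-5
row 1: diag=12, rhs=0; c'=1/4, d'=0
row 2: denom=12−3·1/4=45/4; d'=(8−3·0)/(45/4)=32/45
row 3: denom=8−3·4/15=36/5; d'=(-40−3·32/45)/(36/5)=-158/27
back: M3=-158/27
back: M2=32/45−4/15·-158/27=184/81
back: M1=0−1/4·184/81=-46/81
M: M0=0, M1=-46/81, M2=184/81, M3=-158/27, M4=0
seg 0: a=-5, c=M0/2=0, d=(M1−M0)/(6·3)=-23/729, b=Δ0−h0·(2M0+M1)/6=50/81
seg 1: a=-4, c=M1/2=-23/81, d=(M2−M1)/(6·3)=115/729, b=Δ1−h1·(2M1+M2)/6=-19/81
seg 2: a=-3, c=M2/2=92/81, d=(M3−M2)/(6·3)=-329/729, b=Δ2−h2·(2M2+M3)/6=188/81
seg 3: a=2, c=M3/2=-79/27, d=(M4−M3)/(6·1)=79/81, b=Δ3−h3·(2M3+M4)/6=-247/81
t_q=9/4 → seg 0, τ=9/4; S=-5+50/81·τ+0·τ²+-23/729·τ³=-2287/576

  seg 0: a=-5 b=50/81 c=0 d=-23/729
  seg 1: a=-4 b=-19/81 c=-23/81 d=115/729
  seg 2: a=-3 b=188/81 c=92/81 d=-329/729
  seg 3: a=2 b=-247/81 c=-79/27 d=79/81
S(9/4) = -2287/576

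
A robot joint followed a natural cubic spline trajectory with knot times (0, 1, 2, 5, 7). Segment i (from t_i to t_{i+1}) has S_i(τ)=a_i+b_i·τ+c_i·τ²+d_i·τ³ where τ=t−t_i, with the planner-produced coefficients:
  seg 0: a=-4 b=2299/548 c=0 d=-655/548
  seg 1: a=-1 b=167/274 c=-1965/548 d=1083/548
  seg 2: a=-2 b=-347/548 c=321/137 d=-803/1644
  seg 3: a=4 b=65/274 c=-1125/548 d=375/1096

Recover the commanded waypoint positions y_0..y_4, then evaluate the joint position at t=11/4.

y_0 = S_0(0) = a_0 = -4
y_1 = S_1(0) = a_1 = -1
y_2 = S_2(0) = a_2 = -2
y_3 = S_3(0) = a_3 = 4
y_4 = S_3(2) = -1
t_q=11/4 is in segment 2 (τ=3/4); S_2(τ)=-47803/35072

y_0=-4 y_1=-1 y_2=-2 y_3=4 y_4=-1
S(11/4) = -47803/35072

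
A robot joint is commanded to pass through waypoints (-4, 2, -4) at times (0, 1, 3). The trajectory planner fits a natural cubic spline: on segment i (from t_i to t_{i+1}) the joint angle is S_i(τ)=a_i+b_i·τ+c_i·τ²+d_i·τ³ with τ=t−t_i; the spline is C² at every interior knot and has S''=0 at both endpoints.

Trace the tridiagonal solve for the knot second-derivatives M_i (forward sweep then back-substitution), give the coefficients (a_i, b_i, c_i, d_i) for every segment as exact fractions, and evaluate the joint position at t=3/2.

Δ: Δ0=6, Δ1=-3
row 1: diag=6, rhs=-54; c'=1/3, d'=-9
back: M1=-9
M: M0=0, M1=-9, M2=0
seg 0: a=-4, c=M0/2=0, d=(M1−M0)/(6·1)=-3/2, b=Δ0−h0·(2M0+M1)/6=15/2
seg 1: a=2, c=M1/2=-9/2, d=(M2−M1)/(6·2)=3/4, b=Δ1−h1·(2M1+M2)/6=3
t_q=3/2 → seg 1, τ=1/2; S=2+3·τ+-9/2·τ²+3/4·τ³=79/32

  seg 0: a=-4 b=15/2 c=0 d=-3/2
  seg 1: a=2 b=3 c=-9/2 d=3/4
S(3/2) = 79/32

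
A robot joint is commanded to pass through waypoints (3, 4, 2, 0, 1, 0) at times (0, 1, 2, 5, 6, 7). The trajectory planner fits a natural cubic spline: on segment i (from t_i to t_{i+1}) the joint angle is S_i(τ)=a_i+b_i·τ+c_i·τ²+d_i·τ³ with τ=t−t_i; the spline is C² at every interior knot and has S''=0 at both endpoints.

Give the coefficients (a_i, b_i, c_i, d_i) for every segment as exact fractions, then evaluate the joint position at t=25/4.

  seg 0: a=3 b=4405/2451 c=0 d=-1954/2451
  seg 1: a=4 b=-1457/2451 c=-1954/817 d=2417/2451
  seg 2: a=2 b=-5930/2451 c=463/817 d=1/171
  seg 3: a=0 b=2791/2451 c=506/817 d=-1858/2451
  seg 4: a=1 b=253/2451 c=-1352/817 d=1352/2451
S(25/4) = 6085/6536

Δ: Δ0=1, Δ1=-2, Δ2=-2/3, Δ3=1, Δ4=-1
row 1: diag=4, rhs=-18; c'=1/4, d'=-9/2
row 2: denom=8−1·1/4=31/4; d'=(8−1·-9/2)/(31/4)=50/31
row 3: denom=8−3·12/31=212/31; d'=(10−3·50/31)/(212/31)=40/53
row 4: denom=4−1·31/212=817/212; d'=(-12−1·40/53)/(817/212)=-2704/817
back: M4=-2704/817
back: M3=40/53−31/212·-2704/817=1012/817
back: M2=50/31−12/31·1012/817=926/817
back: M1=-9/2−1/4·926/817=-3908/817
M: M0=0, M1=-3908/817, M2=926/817, M3=1012/817, M4=-2704/817, M5=0
seg 0: a=3, c=M0/2=0, d=(M1−M0)/(6·1)=-1954/2451, b=Δ0−h0·(2M0+M1)/6=4405/2451
seg 1: a=4, c=M1/2=-1954/817, d=(M2−M1)/(6·1)=2417/2451, b=Δ1−h1·(2M1+M2)/6=-1457/2451
seg 2: a=2, c=M2/2=463/817, d=(M3−M2)/(6·3)=1/171, b=Δ2−h2·(2M2+M3)/6=-5930/2451
seg 3: a=0, c=M3/2=506/817, d=(M4−M3)/(6·1)=-1858/2451, b=Δ3−h3·(2M3+M4)/6=2791/2451
seg 4: a=1, c=M4/2=-1352/817, d=(M5−M4)/(6·1)=1352/2451, b=Δ4−h4·(2M4+M5)/6=253/2451
t_q=25/4 → seg 4, τ=1/4; S=1+253/2451·τ+-1352/817·τ²+1352/2451·τ³=6085/6536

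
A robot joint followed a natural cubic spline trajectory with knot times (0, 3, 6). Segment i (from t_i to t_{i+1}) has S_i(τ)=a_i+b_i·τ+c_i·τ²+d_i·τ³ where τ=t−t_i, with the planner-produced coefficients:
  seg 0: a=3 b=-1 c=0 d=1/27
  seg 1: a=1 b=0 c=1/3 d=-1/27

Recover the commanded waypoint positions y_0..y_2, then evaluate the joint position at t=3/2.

y_0=3 y_1=1 y_2=3
S(3/2) = 13/8

y_0 = S_0(0) = a_0 = 3
y_1 = S_1(0) = a_1 = 1
y_2 = S_1(3) = 3
t_q=3/2 is in segment 0 (τ=3/2); S_0(τ)=13/8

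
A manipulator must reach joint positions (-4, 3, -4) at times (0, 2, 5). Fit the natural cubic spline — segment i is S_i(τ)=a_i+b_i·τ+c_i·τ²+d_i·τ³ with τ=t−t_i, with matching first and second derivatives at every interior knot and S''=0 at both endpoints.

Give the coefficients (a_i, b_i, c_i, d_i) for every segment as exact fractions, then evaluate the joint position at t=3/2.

  seg 0: a=-4 b=14/3 c=0 d=-7/24
  seg 1: a=3 b=7/6 c=-7/4 d=7/36
S(3/2) = 129/64

Δ: Δ0=7/2, Δ1=-7/3
row 1: diag=10, rhs=-35; c'=3/10, d'=-7/2
back: M1=-7/2
M: M0=0, M1=-7/2, M2=0
seg 0: a=-4, c=M0/2=0, d=(M1−M0)/(6·2)=-7/24, b=Δ0−h0·(2M0+M1)/6=14/3
seg 1: a=3, c=M1/2=-7/4, d=(M2−M1)/(6·3)=7/36, b=Δ1−h1·(2M1+M2)/6=7/6
t_q=3/2 → seg 0, τ=3/2; S=-4+14/3·τ+0·τ²+-7/24·τ³=129/64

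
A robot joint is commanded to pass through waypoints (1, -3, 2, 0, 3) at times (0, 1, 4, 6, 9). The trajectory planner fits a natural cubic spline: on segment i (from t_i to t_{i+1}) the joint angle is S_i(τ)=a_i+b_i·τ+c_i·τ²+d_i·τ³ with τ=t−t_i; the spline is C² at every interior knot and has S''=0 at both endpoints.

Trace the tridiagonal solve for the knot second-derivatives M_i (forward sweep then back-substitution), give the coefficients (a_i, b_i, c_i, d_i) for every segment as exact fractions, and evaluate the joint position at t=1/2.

  seg 0: a=1 b=-558/113 c=0 d=106/113
  seg 1: a=-3 b=-240/113 c=318/113 d=-1577/3051
  seg 2: a=2 b=91/113 c=-623/339 d=317/678
  seg 3: a=0 b=-317/339 c=328/339 d=-328/3051
S(1/2) = -611/452

Δ: Δ0=-4, Δ1=5/3, Δ2=-1, Δ3=1
row 1: diag=8, rhs=34; c'=3/8, d'=17/4
row 2: denom=10−3·3/8=71/8; d'=(-16−3·17/4)/(71/8)=-230/71
row 3: denom=10−2·16/71=678/71; d'=(12−2·-230/71)/(678/71)=656/339
back: M3=656/339
back: M2=-230/71−16/71·656/339=-1246/339
back: M1=17/4−3/8·-1246/339=636/113
M: M0=0, M1=636/113, M2=-1246/339, M3=656/339, M4=0
seg 0: a=1, c=M0/2=0, d=(M1−M0)/(6·1)=106/113, b=Δ0−h0·(2M0+M1)/6=-558/113
seg 1: a=-3, c=M1/2=318/113, d=(M2−M1)/(6·3)=-1577/3051, b=Δ1−h1·(2M1+M2)/6=-240/113
seg 2: a=2, c=M2/2=-623/339, d=(M3−M2)/(6·2)=317/678, b=Δ2−h2·(2M2+M3)/6=91/113
seg 3: a=0, c=M3/2=328/339, d=(M4−M3)/(6·3)=-328/3051, b=Δ3−h3·(2M3+M4)/6=-317/339
t_q=1/2 → seg 0, τ=1/2; S=1+-558/113·τ+0·τ²+106/113·τ³=-611/452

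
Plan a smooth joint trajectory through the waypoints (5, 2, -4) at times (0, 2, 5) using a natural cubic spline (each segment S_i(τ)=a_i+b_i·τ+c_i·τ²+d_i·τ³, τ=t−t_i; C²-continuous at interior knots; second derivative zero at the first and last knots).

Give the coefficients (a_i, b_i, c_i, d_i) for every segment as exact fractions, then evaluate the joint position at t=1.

  seg 0: a=5 b=-7/5 c=0 d=-1/40
  seg 1: a=2 b=-17/10 c=-3/20 d=1/60
S(1) = 143/40

Δ: Δ0=-3/2, Δ1=-2
row 1: diag=10, rhs=-3; c'=3/10, d'=-3/10
back: M1=-3/10
M: M0=0, M1=-3/10, M2=0
seg 0: a=5, c=M0/2=0, d=(M1−M0)/(6·2)=-1/40, b=Δ0−h0·(2M0+M1)/6=-7/5
seg 1: a=2, c=M1/2=-3/20, d=(M2−M1)/(6·3)=1/60, b=Δ1−h1·(2M1+M2)/6=-17/10
t_q=1 → seg 0, τ=1; S=5+-7/5·τ+0·τ²+-1/40·τ³=143/40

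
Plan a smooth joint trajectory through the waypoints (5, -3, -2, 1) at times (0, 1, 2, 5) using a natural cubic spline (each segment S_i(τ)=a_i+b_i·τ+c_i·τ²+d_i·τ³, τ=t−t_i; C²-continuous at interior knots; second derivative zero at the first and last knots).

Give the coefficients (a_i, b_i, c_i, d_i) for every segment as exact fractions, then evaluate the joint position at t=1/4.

Δ: Δ0=-8, Δ1=1, Δ2=1
row 1: diag=4, rhs=54; c'=1/4, d'=27/2
row 2: denom=8−1·1/4=31/4; d'=(0−1·27/2)/(31/4)=-54/31
back: M2=-54/31
back: M1=27/2−1/4·-54/31=432/31
M: M0=0, M1=432/31, M2=-54/31, M3=0
seg 0: a=5, c=M0/2=0, d=(M1−M0)/(6·1)=72/31, b=Δ0−h0·(2M0+M1)/6=-320/31
seg 1: a=-3, c=M1/2=216/31, d=(M2−M1)/(6·1)=-81/31, b=Δ1−h1·(2M1+M2)/6=-104/31
seg 2: a=-2, c=M2/2=-27/31, d=(M3−M2)/(6·3)=3/31, b=Δ2−h2·(2M2+M3)/6=85/31
t_q=1/4 → seg 0, τ=1/4; S=5+-320/31·τ+0·τ²+72/31·τ³=609/248

  seg 0: a=5 b=-320/31 c=0 d=72/31
  seg 1: a=-3 b=-104/31 c=216/31 d=-81/31
  seg 2: a=-2 b=85/31 c=-27/31 d=3/31
S(1/4) = 609/248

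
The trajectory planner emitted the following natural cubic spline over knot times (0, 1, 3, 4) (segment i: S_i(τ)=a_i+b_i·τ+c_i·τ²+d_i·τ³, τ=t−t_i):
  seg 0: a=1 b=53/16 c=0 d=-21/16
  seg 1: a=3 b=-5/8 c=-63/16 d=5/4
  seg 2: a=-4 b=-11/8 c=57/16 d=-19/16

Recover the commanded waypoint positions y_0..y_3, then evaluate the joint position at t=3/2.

y_0 = S_0(0) = a_0 = 1
y_1 = S_1(0) = a_1 = 3
y_2 = S_2(0) = a_2 = -4
y_3 = S_2(1) = -3
t_q=3/2 is in segment 1 (τ=1/2); S_1(τ)=119/64

y_0=1 y_1=3 y_2=-4 y_3=-3
S(3/2) = 119/64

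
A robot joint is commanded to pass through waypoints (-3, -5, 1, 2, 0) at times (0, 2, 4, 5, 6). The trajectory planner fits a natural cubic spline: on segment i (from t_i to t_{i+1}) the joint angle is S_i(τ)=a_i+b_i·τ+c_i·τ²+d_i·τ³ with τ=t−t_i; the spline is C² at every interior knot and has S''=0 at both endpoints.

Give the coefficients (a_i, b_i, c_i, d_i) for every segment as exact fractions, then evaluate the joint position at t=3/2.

  seg 0: a=-3 b=-31/14 c=0 d=17/56
  seg 1: a=-5 b=10/7 c=51/28 d=-29/56
  seg 2: a=1 b=5/2 c=-9/7 d=-3/14
  seg 3: a=2 b=-5/7 c=-27/14 d=9/14
S(3/2) = -339/64

Δ: Δ0=-1, Δ1=3, Δ2=1, Δ3=-2
row 1: diag=8, rhs=24; c'=1/4, d'=3
row 2: denom=6−2·1/4=11/2; d'=(-12−2·3)/(11/2)=-36/11
row 3: denom=4−1·2/11=42/11; d'=(-18−1·-36/11)/(42/11)=-27/7
back: M3=-27/7
back: M2=-36/11−2/11·-27/7=-18/7
back: M1=3−1/4·-18/7=51/14
M: M0=0, M1=51/14, M2=-18/7, M3=-27/7, M4=0
seg 0: a=-3, c=M0/2=0, d=(M1−M0)/(6·2)=17/56, b=Δ0−h0·(2M0+M1)/6=-31/14
seg 1: a=-5, c=M1/2=51/28, d=(M2−M1)/(6·2)=-29/56, b=Δ1−h1·(2M1+M2)/6=10/7
seg 2: a=1, c=M2/2=-9/7, d=(M3−M2)/(6·1)=-3/14, b=Δ2−h2·(2M2+M3)/6=5/2
seg 3: a=2, c=M3/2=-27/14, d=(M4−M3)/(6·1)=9/14, b=Δ3−h3·(2M3+M4)/6=-5/7
t_q=3/2 → seg 0, τ=3/2; S=-3+-31/14·τ+0·τ²+17/56·τ³=-339/64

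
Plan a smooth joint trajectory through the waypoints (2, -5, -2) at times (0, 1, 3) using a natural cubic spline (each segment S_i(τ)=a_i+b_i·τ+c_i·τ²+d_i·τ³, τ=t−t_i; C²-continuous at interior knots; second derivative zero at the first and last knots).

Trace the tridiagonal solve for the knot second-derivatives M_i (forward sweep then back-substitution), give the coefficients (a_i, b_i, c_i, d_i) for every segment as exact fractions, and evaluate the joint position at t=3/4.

  seg 0: a=2 b=-101/12 c=0 d=17/12
  seg 1: a=-5 b=-25/6 c=17/4 d=-17/24
S(3/4) = -951/256

Δ: Δ0=-7, Δ1=3/2
row 1: diag=6, rhs=51; c'=1/3, d'=17/2
back: M1=17/2
M: M0=0, M1=17/2, M2=0
seg 0: a=2, c=M0/2=0, d=(M1−M0)/(6·1)=17/12, b=Δ0−h0·(2M0+M1)/6=-101/12
seg 1: a=-5, c=M1/2=17/4, d=(M2−M1)/(6·2)=-17/24, b=Δ1−h1·(2M1+M2)/6=-25/6
t_q=3/4 → seg 0, τ=3/4; S=2+-101/12·τ+0·τ²+17/12·τ³=-951/256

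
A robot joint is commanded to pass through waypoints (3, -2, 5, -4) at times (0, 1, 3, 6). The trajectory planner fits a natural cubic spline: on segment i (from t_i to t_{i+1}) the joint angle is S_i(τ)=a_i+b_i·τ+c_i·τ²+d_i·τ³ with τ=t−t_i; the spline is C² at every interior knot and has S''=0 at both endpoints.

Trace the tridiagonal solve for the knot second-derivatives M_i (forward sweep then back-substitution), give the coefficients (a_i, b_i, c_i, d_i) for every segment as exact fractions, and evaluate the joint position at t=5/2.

  seg 0: a=3 b=-27/4 c=0 d=7/4
  seg 1: a=-2 b=-3/2 c=21/4 d=-11/8
  seg 2: a=5 b=3 c=-3 d=1/3
S(5/2) = 187/64

Δ: Δ0=-5, Δ1=7/2, Δ2=-3
row 1: diag=6, rhs=51; c'=1/3, d'=17/2
row 2: denom=10−2·1/3=28/3; d'=(-39−2·17/2)/(28/3)=-6
back: M2=-6
back: M1=17/2−1/3·-6=21/2
M: M0=0, M1=21/2, M2=-6, M3=0
seg 0: a=3, c=M0/2=0, d=(M1−M0)/(6·1)=7/4, b=Δ0−h0·(2M0+M1)/6=-27/4
seg 1: a=-2, c=M1/2=21/4, d=(M2−M1)/(6·2)=-11/8, b=Δ1−h1·(2M1+M2)/6=-3/2
seg 2: a=5, c=M2/2=-3, d=(M3−M2)/(6·3)=1/3, b=Δ2−h2·(2M2+M3)/6=3
t_q=5/2 → seg 1, τ=3/2; S=-2+-3/2·τ+21/4·τ²+-11/8·τ³=187/64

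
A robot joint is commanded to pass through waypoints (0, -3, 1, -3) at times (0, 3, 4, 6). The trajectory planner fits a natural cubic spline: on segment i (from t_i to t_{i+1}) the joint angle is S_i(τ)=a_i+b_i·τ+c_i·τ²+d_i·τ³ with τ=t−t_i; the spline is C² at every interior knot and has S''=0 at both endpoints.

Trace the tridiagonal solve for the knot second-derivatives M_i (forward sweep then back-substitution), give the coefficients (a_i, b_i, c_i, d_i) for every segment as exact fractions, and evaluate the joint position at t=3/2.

Δ: Δ0=-1, Δ1=4, Δ2=-2
row 1: diag=8, rhs=30; c'=1/8, d'=15/4
row 2: denom=6−1·1/8=47/8; d'=(-36−1·15/4)/(47/8)=-318/47
back: M2=-318/47
back: M1=15/4−1/8·-318/47=216/47
M: M0=0, M1=216/47, M2=-318/47, M3=0
seg 0: a=0, c=M0/2=0, d=(M1−M0)/(6·3)=12/47, b=Δ0−h0·(2M0+M1)/6=-155/47
seg 1: a=-3, c=M1/2=108/47, d=(M2−M1)/(6·1)=-89/47, b=Δ1−h1·(2M1+M2)/6=169/47
seg 2: a=1, c=M2/2=-159/47, d=(M3−M2)/(6·2)=53/94, b=Δ2−h2·(2M2+M3)/6=118/47
t_q=3/2 → seg 0, τ=3/2; S=0+-155/47·τ+0·τ²+12/47·τ³=-192/47

  seg 0: a=0 b=-155/47 c=0 d=12/47
  seg 1: a=-3 b=169/47 c=108/47 d=-89/47
  seg 2: a=1 b=118/47 c=-159/47 d=53/94
S(3/2) = -192/47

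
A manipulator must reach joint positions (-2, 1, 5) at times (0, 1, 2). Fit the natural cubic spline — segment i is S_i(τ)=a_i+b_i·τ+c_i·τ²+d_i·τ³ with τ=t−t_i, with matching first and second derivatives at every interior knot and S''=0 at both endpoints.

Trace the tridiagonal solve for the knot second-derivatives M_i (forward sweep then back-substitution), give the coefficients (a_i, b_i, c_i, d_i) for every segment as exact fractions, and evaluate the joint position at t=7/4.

Δ: Δ0=3, Δ1=4
row 1: diag=4, rhs=6; c'=1/4, d'=3/2
back: M1=3/2
M: M0=0, M1=3/2, M2=0
seg 0: a=-2, c=M0/2=0, d=(M1−M0)/(6·1)=1/4, b=Δ0−h0·(2M0+M1)/6=11/4
seg 1: a=1, c=M1/2=3/4, d=(M2−M1)/(6·1)=-1/4, b=Δ1−h1·(2M1+M2)/6=7/2
t_q=7/4 → seg 1, τ=3/4; S=1+7/2·τ+3/4·τ²+-1/4·τ³=1009/256

  seg 0: a=-2 b=11/4 c=0 d=1/4
  seg 1: a=1 b=7/2 c=3/4 d=-1/4
S(7/4) = 1009/256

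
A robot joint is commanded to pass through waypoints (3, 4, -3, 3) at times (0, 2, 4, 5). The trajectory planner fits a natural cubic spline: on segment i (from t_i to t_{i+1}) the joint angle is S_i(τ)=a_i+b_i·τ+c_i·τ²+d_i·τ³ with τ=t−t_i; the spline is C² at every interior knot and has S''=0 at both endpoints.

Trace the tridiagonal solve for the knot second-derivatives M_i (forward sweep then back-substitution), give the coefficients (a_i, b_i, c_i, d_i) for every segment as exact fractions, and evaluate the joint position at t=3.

  seg 0: a=3 b=27/11 c=0 d=-43/88
  seg 1: a=4 b=-75/22 c=-129/44 d=127/88
  seg 2: a=-3 b=24/11 c=63/11 d=-21/11
S(3) = -79/88

Δ: Δ0=1/2, Δ1=-7/2, Δ2=6
row 1: diag=8, rhs=-24; c'=1/4, d'=-3
row 2: denom=6−2·1/4=11/2; d'=(57−2·-3)/(11/2)=126/11
back: M2=126/11
back: M1=-3−1/4·126/11=-129/22
M: M0=0, M1=-129/22, M2=126/11, M3=0
seg 0: a=3, c=M0/2=0, d=(M1−M0)/(6·2)=-43/88, b=Δ0−h0·(2M0+M1)/6=27/11
seg 1: a=4, c=M1/2=-129/44, d=(M2−M1)/(6·2)=127/88, b=Δ1−h1·(2M1+M2)/6=-75/22
seg 2: a=-3, c=M2/2=63/11, d=(M3−M2)/(6·1)=-21/11, b=Δ2−h2·(2M2+M3)/6=24/11
t_q=3 → seg 1, τ=1; S=4+-75/22·τ+-129/44·τ²+127/88·τ³=-79/88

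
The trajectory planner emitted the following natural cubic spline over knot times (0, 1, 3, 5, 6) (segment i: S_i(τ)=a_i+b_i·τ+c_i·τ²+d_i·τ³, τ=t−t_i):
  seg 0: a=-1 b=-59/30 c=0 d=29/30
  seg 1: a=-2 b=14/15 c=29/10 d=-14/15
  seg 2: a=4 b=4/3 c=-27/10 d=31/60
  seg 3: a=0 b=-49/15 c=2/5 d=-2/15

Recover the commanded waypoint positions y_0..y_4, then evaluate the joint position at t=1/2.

y_0 = S_0(0) = a_0 = -1
y_1 = S_1(0) = a_1 = -2
y_2 = S_2(0) = a_2 = 4
y_3 = S_3(0) = a_3 = 0
y_4 = S_3(1) = -3
t_q=1/2 is in segment 0 (τ=1/2); S_0(τ)=-149/80

y_0=-1 y_1=-2 y_2=4 y_3=0 y_4=-3
S(1/2) = -149/80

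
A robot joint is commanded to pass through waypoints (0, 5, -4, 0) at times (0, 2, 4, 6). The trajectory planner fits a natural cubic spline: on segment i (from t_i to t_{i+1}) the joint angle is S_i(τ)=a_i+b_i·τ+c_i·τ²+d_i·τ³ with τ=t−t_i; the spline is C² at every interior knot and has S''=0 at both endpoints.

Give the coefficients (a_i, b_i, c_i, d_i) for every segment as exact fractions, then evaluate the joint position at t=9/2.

Δ: Δ0=5/2, Δ1=-9/2, Δ2=2
row 1: diag=8, rhs=-42; c'=1/4, d'=-21/4
row 2: denom=8−2·1/4=15/2; d'=(39−2·-21/4)/(15/2)=33/5
back: M2=33/5
back: M1=-21/4−1/4·33/5=-69/10
M: M0=0, M1=-69/10, M2=33/5, M3=0
seg 0: a=0, c=M0/2=0, d=(M1−M0)/(6·2)=-23/40, b=Δ0−h0·(2M0+M1)/6=24/5
seg 1: a=5, c=M1/2=-69/20, d=(M2−M1)/(6·2)=9/8, b=Δ1−h1·(2M1+M2)/6=-21/10
seg 2: a=-4, c=M2/2=33/10, d=(M3−M2)/(6·2)=-11/20, b=Δ2−h2·(2M2+M3)/6=-12/5
t_q=9/2 → seg 2, τ=1/2; S=-4+-12/5·τ+33/10·τ²+-11/20·τ³=-711/160

  seg 0: a=0 b=24/5 c=0 d=-23/40
  seg 1: a=5 b=-21/10 c=-69/20 d=9/8
  seg 2: a=-4 b=-12/5 c=33/10 d=-11/20
S(9/2) = -711/160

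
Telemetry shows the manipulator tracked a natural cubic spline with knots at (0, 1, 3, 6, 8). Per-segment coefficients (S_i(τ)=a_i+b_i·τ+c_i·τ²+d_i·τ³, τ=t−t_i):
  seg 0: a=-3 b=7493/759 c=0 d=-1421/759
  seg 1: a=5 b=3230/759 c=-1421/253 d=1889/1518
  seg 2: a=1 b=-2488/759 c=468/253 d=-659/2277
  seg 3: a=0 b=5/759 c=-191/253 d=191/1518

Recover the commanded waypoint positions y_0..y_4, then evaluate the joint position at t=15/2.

y_0=-3 y_1=5 y_2=1 y_3=0 y_4=-2
S(15/2) = -5117/4048

y_0 = S_0(0) = a_0 = -3
y_1 = S_1(0) = a_1 = 5
y_2 = S_2(0) = a_2 = 1
y_3 = S_3(0) = a_3 = 0
y_4 = S_3(2) = -2
t_q=15/2 is in segment 3 (τ=3/2); S_3(τ)=-5117/4048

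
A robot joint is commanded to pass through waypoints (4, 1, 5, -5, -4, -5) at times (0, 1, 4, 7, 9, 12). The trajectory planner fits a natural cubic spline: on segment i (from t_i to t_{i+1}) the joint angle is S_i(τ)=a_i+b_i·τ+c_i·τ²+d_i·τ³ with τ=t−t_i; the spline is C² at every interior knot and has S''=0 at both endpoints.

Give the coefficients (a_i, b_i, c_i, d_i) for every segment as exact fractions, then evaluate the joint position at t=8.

Δ: Δ0=-3, Δ1=4/3, Δ2=-10/3, Δ3=1/2, Δ4=-1/3
row 1: diag=8, rhs=26; c'=3/8, d'=13/4
row 2: denom=12−3·3/8=87/8; d'=(-28−3·13/4)/(87/8)=-302/87
row 3: denom=10−3·8/29=266/29; d'=(23−3·-302/87)/(266/29)=51/14
row 4: denom=10−2·29/133=1272/133; d'=(-5−2·51/14)/(1272/133)=-817/636
back: M4=-817/636
back: M3=51/14−29/133·-817/636=2495/636
back: M2=-302/87−8/29·2495/636=-724/159
back: M1=13/4−3/8·-724/159=1051/212
M: M0=0, M1=1051/212, M2=-724/159, M3=2495/636, M4=-817/636, M5=0
seg 0: a=4, c=M0/2=0, d=(M1−M0)/(6·1)=1051/1272, b=Δ0−h0·(2M0+M1)/6=-4867/1272
seg 1: a=1, c=M1/2=1051/424, d=(M2−M1)/(6·3)=-6049/11448, b=Δ1−h1·(2M1+M2)/6=-857/636
seg 2: a=5, c=M2/2=-362/159, d=(M3−M2)/(6·3)=599/1272, b=Δ2−h2·(2M2+M3)/6=-943/1272
seg 3: a=-5, c=M3/2=2495/1272, d=(M4−M3)/(6·2)=-23/53, b=Δ3−h3·(2M3+M4)/6=-1073/636
seg 4: a=-4, c=M4/2=-817/1272, d=(M5−M4)/(6·3)=817/11448, b=Δ4−h4·(2M4+M5)/6=605/636
t_q=8 → seg 3, τ=1; S=-5+-1073/636·τ+2495/1272·τ²+-23/53·τ³=-6563/1272

  seg 0: a=4 b=-4867/1272 c=0 d=1051/1272
  seg 1: a=1 b=-857/636 c=1051/424 d=-6049/11448
  seg 2: a=5 b=-943/1272 c=-362/159 d=599/1272
  seg 3: a=-5 b=-1073/636 c=2495/1272 d=-23/53
  seg 4: a=-4 b=605/636 c=-817/1272 d=817/11448
S(8) = -6563/1272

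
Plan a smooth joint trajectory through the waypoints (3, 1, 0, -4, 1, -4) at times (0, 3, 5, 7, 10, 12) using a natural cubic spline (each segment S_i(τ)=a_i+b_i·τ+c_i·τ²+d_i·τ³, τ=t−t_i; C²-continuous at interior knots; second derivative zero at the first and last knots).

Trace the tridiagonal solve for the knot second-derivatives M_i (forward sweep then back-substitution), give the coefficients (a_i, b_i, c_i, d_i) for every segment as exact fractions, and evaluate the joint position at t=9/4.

Δ: Δ0=-2/3, Δ1=-1/2, Δ2=-2, Δ3=5/3, Δ4=-5/2
row 1: diag=10, rhs=1; c'=1/5, d'=1/10
row 2: denom=8−2·1/5=38/5; d'=(-9−2·1/10)/(38/5)=-23/19
row 3: denom=10−2·5/19=180/19; d'=(22−2·-23/19)/(180/19)=116/45
row 4: denom=10−3·19/60=181/20; d'=(-25−3·116/45)/(181/20)=-1964/543
back: M4=-1964/543
back: M3=116/45−19/60·-1964/543=6065/1629
back: M2=-23/19−5/19·6065/1629=-3568/1629
back: M1=1/10−1/5·-3568/1629=1753/3258
M: M0=0, M1=1753/3258, M2=-3568/1629, M3=6065/1629, M4=-1964/543, M5=0
seg 0: a=3, c=M0/2=0, d=(M1−M0)/(6·3)=1753/58644, b=Δ0−h0·(2M0+M1)/6=-6097/6516
seg 1: a=1, c=M1/2=1753/6516, d=(M2−M1)/(6·2)=-2963/13032, b=Δ1−h1·(2M1+M2)/6=-419/3258
seg 2: a=0, c=M2/2=-1784/1629, d=(M3−M2)/(6·2)=3211/6516, b=Δ2−h2·(2M2+M3)/6=-967/543
seg 3: a=-4, c=M3/2=6065/3258, d=(M4−M3)/(6·3)=-11957/29322, b=Δ3−h3·(2M3+M4)/6=-404/1629
seg 4: a=1, c=M4/2=-982/543, d=(M5−M4)/(6·2)=491/1629, b=Δ4−h4·(2M4+M5)/6=-289/3258
t_q=9/4 → seg 0, τ=9/4; S=3+-6097/6516·τ+0·τ²+1753/58644·τ³=57233/46336

  seg 0: a=3 b=-6097/6516 c=0 d=1753/58644
  seg 1: a=1 b=-419/3258 c=1753/6516 d=-2963/13032
  seg 2: a=0 b=-967/543 c=-1784/1629 d=3211/6516
  seg 3: a=-4 b=-404/1629 c=6065/3258 d=-11957/29322
  seg 4: a=1 b=-289/3258 c=-982/543 d=491/1629
S(9/4) = 57233/46336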